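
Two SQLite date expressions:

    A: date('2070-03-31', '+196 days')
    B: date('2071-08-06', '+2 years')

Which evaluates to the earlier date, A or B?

A = 2070-10-13.
B = 2073-08-06.
A is earlier.

A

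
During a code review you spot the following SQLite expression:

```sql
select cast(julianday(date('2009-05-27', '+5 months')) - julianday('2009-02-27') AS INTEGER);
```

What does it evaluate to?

242

Adding +5 months to 2009-05-27 gives 2009-10-27.
1 day remains in February 2009 after the 27th (28 − 27).
Full months from March 2009 through September 2009 contribute their day counts.
Then 27 days into October 2009.
Total: 1 + 31 + 30 + 31 + 30 + 31 + 31 + 30 + 27 = 242.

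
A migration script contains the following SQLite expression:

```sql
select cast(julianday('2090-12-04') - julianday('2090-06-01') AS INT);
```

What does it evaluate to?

186

29 days remain in June 2090 after the 1st (30 − 1).
July 2090: 31 days.
August 2090: 31 days.
September 2090: 30 days.
October 2090: 31 days.
November 2090: 30 days.
Then 4 days into December 2090.
Total: 29 + 31 + 31 + 30 + 31 + 30 + 4 = 186.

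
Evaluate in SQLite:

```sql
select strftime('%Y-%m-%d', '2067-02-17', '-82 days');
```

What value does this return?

First apply '-82 days': 2067-02-17 → 2066-11-27.
`%Y-%m-%d` extracts the ISO date: 2066-11-27.

2066-11-27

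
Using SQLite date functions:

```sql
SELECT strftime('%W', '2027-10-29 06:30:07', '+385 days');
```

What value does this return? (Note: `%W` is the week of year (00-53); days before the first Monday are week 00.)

46

First apply '+385 days': 2027-10-29 06:30:07 → 2028-11-17 06:30:07.
2028-11-17 is a Friday. SQLite's %W counts Mondays since the year started; the result is 46.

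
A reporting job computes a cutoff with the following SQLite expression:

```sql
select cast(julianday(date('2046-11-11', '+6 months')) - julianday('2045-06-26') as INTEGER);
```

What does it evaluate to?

Adding +6 months to 2046-11-11 gives 2047-05-11.
4 days remain in June 2045 after the 26th (30 − 26).
Full months from July 2045 through April 2047 contribute their day counts.
Then 11 days into May 2047.
Total: 4 + 31 + 31 + 30 + 31 + 30 + 31 + 31 + 28 + 31 + 30 + 31 + 30 + 31 + 31 + 30 + 31 + 30 + 31 + 31 + 28 + 31 + 30 + 11 = 684.

684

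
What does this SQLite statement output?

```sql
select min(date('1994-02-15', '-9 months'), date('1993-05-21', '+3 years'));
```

1993-05-15

date('1994-02-15', '-9 months') → 1993-05-15.
date('1993-05-21', '+3 years') → 1996-05-21.
Earlier of the two is 1993-05-15.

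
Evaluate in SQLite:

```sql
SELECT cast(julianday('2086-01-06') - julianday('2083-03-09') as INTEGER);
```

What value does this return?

22 days remain in March 2083 after the 9th (31 − 9).
Full months from April 2083 through December 2085 contribute their day counts.
Then 6 days into January 2086.
Total: 22 + 30 + 31 + 30 + 31 + 31 + 30 + 31 + 30 + 31 + 31 + 29 + 31 + 30 + 31 + 30 + 31 + 31 + 30 + 31 + 30 + 31 + 31 + 28 + 31 + 30 + 31 + 30 + 31 + 31 + 30 + 31 + 30 + 31 + 6 = 1034.

1034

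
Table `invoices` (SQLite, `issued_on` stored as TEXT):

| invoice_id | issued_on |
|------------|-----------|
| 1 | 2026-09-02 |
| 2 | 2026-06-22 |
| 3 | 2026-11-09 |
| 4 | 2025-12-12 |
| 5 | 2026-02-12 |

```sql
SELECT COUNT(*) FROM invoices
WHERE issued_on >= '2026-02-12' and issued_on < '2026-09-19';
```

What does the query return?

Rows in [2026-02-12, 2026-09-19): 2026-09-02, 2026-06-22, 2026-02-12 → 3 rows.

3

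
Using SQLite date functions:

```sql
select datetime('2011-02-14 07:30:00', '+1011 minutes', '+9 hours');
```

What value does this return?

2011-02-15 09:21:00

1011 minutes = 16h 51m; +1011 minutes from 2011-02-14 07:30:00 is 2011-02-15 00:21:00 (crosses midnight).
+9 hours from 2011-02-15 00:21:00 is 2011-02-15 09:21:00.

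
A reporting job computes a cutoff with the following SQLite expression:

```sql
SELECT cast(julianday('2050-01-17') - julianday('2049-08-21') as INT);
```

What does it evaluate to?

149

10 days remain in August 2049 after the 21st (31 − 21).
September 2049: 30 days.
October 2049: 31 days.
November 2049: 30 days.
December 2049: 31 days.
Then 17 days into January 2050.
Total: 10 + 30 + 31 + 30 + 31 + 17 = 149.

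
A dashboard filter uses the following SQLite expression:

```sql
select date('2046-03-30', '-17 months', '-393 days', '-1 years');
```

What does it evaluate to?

Adding -17 months to 2046-03-30 gives 2044-10-30.
Applying '-393 days' to 2044-10-30: counting 393 days back gives 2043-10-03.
Adding -1 year to 2043-10-03 gives 2042-10-03.

2042-10-03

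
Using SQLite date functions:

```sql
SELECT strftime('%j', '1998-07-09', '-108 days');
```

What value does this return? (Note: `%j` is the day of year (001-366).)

082

First apply '-108 days': 1998-07-09 → 1998-03-23.
Day-of-year for 1998-03-23: days since 1998-01-01 inclusive = 82, zero-padded to 082.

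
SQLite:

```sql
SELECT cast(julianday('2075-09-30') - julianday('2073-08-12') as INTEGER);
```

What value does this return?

19 days remain in August 2073 after the 12th (31 − 12).
Full months from September 2073 through August 2075 contribute their day counts.
Then 30 days into September 2075.
Total: 19 + 30 + 31 + 30 + 31 + 31 + 28 + 31 + 30 + 31 + 30 + 31 + 31 + 30 + 31 + 30 + 31 + 31 + 28 + 31 + 30 + 31 + 30 + 31 + 31 + 30 = 779.

779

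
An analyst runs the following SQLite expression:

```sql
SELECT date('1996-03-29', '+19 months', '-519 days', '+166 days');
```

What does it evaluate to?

Adding +19 months to 1996-03-29 gives 1997-10-29.
Applying '-519 days' to 1997-10-29: counting 519 days back gives 1996-05-28.
Applying '+166 days' to 1996-05-28: counting 166 days forward gives 1996-11-10.

1996-11-10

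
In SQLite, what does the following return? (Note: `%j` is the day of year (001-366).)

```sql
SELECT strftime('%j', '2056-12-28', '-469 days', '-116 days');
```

First apply '-469 days', '-116 days': 2056-12-28 → 2055-05-23.
Day-of-year for 2055-05-23: days since 2055-01-01 inclusive = 143, zero-padded to 143.

143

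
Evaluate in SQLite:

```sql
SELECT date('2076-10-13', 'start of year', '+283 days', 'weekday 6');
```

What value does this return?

2076-10-10

`start of year` rewinds 2076-10-13 to 2076-01-01.
Applying '+283 days' to 2076-01-01: counting 283 days forward gives 2076-10-10.
`weekday 6` advances to the next Saturday; 2076-10-10 is already a Saturday, so it stays at 2076-10-10.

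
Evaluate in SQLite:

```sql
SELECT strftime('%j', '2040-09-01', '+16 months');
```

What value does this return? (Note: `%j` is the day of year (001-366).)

First apply '+16 months': 2040-09-01 → 2042-01-01.
Day-of-year for 2042-01-01: days since 2042-01-01 inclusive = 1, zero-padded to 001.

001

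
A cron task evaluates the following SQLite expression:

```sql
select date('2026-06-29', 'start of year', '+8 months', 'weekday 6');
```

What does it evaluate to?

`start of year` rewinds 2026-06-29 to 2026-01-01.
Adding +8 months to 2026-01-01 gives 2026-09-01.
`weekday 6` advances to the next Saturday; 2026-09-01 is a Tuesday, so it moves forward to 2026-09-05.

2026-09-05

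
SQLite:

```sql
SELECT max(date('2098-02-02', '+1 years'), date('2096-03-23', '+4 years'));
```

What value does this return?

2100-03-23

date('2098-02-02', '+1 years') → 2099-02-02.
date('2096-03-23', '+4 years') → 2100-03-23.
Later of the two is 2100-03-23.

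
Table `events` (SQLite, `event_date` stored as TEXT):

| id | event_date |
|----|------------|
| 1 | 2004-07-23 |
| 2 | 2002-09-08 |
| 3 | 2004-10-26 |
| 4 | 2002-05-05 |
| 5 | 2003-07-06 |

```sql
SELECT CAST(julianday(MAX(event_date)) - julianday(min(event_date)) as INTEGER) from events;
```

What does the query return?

MIN = 2002-05-05, MAX = 2004-10-26.
26 days remain in May 2002 after the 5th (31 − 5).
Full months from June 2002 through September 2004 contribute their day counts.
Then 26 days into October 2004.
Total: 26 + 30 + 31 + 31 + 30 + 31 + 30 + 31 + 31 + 28 + 31 + 30 + 31 + 30 + 31 + 31 + 30 + 31 + 30 + 31 + 31 + 29 + 31 + 30 + 31 + 30 + 31 + 31 + 30 + 26 = 905.

905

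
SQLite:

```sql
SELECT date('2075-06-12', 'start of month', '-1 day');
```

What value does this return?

2075-05-31

`start of month` rewinds 2075-06-12 to 2075-06-01.
Going back 1 day from 2075-06-01 reaches 2075-05-31 (last day of May, 31 days).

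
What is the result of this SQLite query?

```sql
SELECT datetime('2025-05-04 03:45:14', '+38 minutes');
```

+38 minutes from 2025-05-04 03:45:14 is 2025-05-04 04:23:14.

2025-05-04 04:23:14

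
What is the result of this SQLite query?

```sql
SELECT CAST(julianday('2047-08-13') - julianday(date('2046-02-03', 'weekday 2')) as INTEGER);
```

`weekday 2` advances to the next Tuesday; 2046-02-03 is a Saturday, so it moves forward to 2046-02-06.
22 days remain in February 2046 after the 6th (28 − 6).
Full months from March 2046 through July 2047 contribute their day counts.
Then 13 days into August 2047.
Total: 22 + 31 + 30 + 31 + 30 + 31 + 31 + 30 + 31 + 30 + 31 + 31 + 28 + 31 + 30 + 31 + 30 + 31 + 13 = 553.

553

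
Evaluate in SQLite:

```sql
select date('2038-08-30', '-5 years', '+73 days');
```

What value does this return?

Adding -5 years to 2038-08-30 gives 2033-08-30.
Applying '+73 days' to 2033-08-30: counting 73 days forward gives 2033-11-11.

2033-11-11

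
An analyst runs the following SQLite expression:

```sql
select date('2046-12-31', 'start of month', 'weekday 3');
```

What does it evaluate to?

2046-12-05

`start of month` rewinds 2046-12-31 to 2046-12-01.
`weekday 3` advances to the next Wednesday; 2046-12-01 is a Saturday, so it moves forward to 2046-12-05.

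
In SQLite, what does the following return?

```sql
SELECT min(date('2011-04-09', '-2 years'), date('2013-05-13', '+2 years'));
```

date('2011-04-09', '-2 years') → 2009-04-09.
date('2013-05-13', '+2 years') → 2015-05-13.
Earlier of the two is 2009-04-09.

2009-04-09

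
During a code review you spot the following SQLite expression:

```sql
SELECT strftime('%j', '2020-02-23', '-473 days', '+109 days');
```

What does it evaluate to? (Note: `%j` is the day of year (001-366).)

First apply '-473 days', '+109 days': 2020-02-23 → 2019-02-24.
Day-of-year for 2019-02-24: days since 2019-01-01 inclusive = 55, zero-padded to 055.

055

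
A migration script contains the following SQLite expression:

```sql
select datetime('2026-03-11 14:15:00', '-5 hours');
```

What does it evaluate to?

-5 hours from 2026-03-11 14:15:00 is 2026-03-11 09:15:00.

2026-03-11 09:15:00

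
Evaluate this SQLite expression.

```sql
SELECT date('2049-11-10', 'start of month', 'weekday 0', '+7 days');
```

`start of month` rewinds 2049-11-10 to 2049-11-01.
`weekday 0` advances to the next Sunday; 2049-11-01 is a Monday, so it moves forward to 2049-11-07.
Advancing 7 more days within November lands on 2049-11-14.

2049-11-14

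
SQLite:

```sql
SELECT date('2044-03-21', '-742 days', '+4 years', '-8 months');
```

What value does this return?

2045-07-10

Applying '-742 days' to 2044-03-21: counting 742 days back gives 2042-03-10.
Adding +4 years to 2042-03-10 gives 2046-03-10.
Adding -8 months to 2046-03-10 gives 2045-07-10.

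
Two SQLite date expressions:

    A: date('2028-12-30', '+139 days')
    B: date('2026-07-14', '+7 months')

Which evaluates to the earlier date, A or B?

A = 2029-05-18.
B = 2027-02-14.
B is earlier.

B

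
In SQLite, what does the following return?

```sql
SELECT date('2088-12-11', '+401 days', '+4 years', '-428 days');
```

2092-11-14

Applying '+401 days' to 2088-12-11: counting 401 days forward gives 2090-01-16.
Adding +4 years to 2090-01-16 gives 2094-01-16.
Applying '-428 days' to 2094-01-16: counting 428 days back gives 2092-11-14.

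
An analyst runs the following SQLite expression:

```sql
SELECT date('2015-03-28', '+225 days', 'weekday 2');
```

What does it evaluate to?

Applying '+225 days' to 2015-03-28: counting 225 days forward gives 2015-11-08.
`weekday 2` advances to the next Tuesday; 2015-11-08 is a Sunday, so it moves forward to 2015-11-10.

2015-11-10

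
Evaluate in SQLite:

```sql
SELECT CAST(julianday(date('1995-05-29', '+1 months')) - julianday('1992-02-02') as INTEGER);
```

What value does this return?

1243

Adding +1 month to 1995-05-29 gives 1995-06-29.
27 days remain in February 1992 after the 2nd (29 − 2).
Full months from March 1992 through May 1995 contribute their day counts.
Then 29 days into June 1995.
Total: 27 + 31 + 30 + 31 + 30 + 31 + 31 + 30 + 31 + 30 + 31 + 31 + 28 + 31 + 30 + 31 + 30 + 31 + 31 + 30 + 31 + 30 + 31 + 31 + 28 + 31 + 30 + 31 + 30 + 31 + 31 + 30 + 31 + 30 + 31 + 31 + 28 + 31 + 30 + 31 + 29 = 1243.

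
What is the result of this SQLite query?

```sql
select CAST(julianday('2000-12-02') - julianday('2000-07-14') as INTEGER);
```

141

17 days remain in July 2000 after the 14th (31 − 14).
August 2000: 31 days.
September 2000: 30 days.
October 2000: 31 days.
November 2000: 30 days.
Then 2 days into December 2000.
Total: 17 + 31 + 30 + 31 + 30 + 2 = 141.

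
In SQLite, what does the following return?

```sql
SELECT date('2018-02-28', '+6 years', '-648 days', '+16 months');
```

Adding +6 years to 2018-02-28 gives 2024-02-28.
Applying '-648 days' to 2024-02-28: counting 648 days back gives 2022-05-21.
Adding +16 months to 2022-05-21 gives 2023-09-21.

2023-09-21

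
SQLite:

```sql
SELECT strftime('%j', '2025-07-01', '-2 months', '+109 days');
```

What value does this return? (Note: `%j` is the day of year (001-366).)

230

First apply '-2 months', '+109 days': 2025-07-01 → 2025-08-18.
Day-of-year for 2025-08-18: days since 2025-01-01 inclusive = 230, zero-padded to 230.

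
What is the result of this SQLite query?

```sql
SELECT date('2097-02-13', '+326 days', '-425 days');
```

2096-11-06

Applying '+326 days' to 2097-02-13: counting 326 days forward gives 2098-01-05.
Applying '-425 days' to 2098-01-05: counting 425 days back gives 2096-11-06.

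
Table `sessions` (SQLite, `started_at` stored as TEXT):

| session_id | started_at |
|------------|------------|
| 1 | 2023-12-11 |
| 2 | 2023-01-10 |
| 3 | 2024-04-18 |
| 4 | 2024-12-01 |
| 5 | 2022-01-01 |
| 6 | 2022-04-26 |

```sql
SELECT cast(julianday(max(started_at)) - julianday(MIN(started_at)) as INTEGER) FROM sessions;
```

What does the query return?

1065

MIN = 2022-01-01, MAX = 2024-12-01.
30 days remain in January 2022 after the 1st (31 − 1).
Full months from February 2022 through November 2024 contribute their day counts.
Then 1 day into December 2024.
Total: 30 + 28 + 31 + 30 + 31 + 30 + 31 + 31 + 30 + 31 + 30 + 31 + 31 + 28 + 31 + 30 + 31 + 30 + 31 + 31 + 30 + 31 + 30 + 31 + 31 + 29 + 31 + 30 + 31 + 30 + 31 + 31 + 30 + 31 + 30 + 1 = 1065.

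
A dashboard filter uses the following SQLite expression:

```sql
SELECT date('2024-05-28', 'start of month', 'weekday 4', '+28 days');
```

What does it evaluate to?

2024-05-30

`start of month` rewinds 2024-05-28 to 2024-05-01.
`weekday 4` advances to the next Thursday; 2024-05-01 is a Wednesday, so it moves forward to 2024-05-02.
Advancing 28 more days within May lands on 2024-05-30.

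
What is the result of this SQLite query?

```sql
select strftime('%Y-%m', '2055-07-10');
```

2055-07

`%Y-%m` extracts the year-month: 2055-07.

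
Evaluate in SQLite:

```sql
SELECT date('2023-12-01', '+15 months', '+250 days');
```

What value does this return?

Adding +15 months to 2023-12-01 gives 2025-03-01.
Applying '+250 days' to 2025-03-01: counting 250 days forward gives 2025-11-06.

2025-11-06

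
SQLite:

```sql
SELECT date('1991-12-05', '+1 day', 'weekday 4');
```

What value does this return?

Advancing 1 more day within December lands on 1991-12-06.
`weekday 4` advances to the next Thursday; 1991-12-06 is a Friday, so it moves forward to 1991-12-12.

1991-12-12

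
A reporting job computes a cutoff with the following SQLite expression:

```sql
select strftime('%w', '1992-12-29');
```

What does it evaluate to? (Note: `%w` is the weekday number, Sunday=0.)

2

1992-12-29 is a Tuesday; with Sunday=0 that is 2.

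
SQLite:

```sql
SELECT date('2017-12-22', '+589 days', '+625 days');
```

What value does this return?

Applying '+589 days' to 2017-12-22: counting 589 days forward gives 2019-08-03.
Applying '+625 days' to 2019-08-03: counting 625 days forward gives 2021-04-19.

2021-04-19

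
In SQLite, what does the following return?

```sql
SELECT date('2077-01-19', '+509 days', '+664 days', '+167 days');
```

2080-09-20

Applying '+509 days' to 2077-01-19: counting 509 days forward gives 2078-06-12.
Applying '+664 days' to 2078-06-12: counting 664 days forward gives 2080-04-06.
Applying '+167 days' to 2080-04-06: counting 167 days forward gives 2080-09-20.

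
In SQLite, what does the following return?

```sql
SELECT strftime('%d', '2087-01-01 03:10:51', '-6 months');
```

01

First apply '-6 months': 2087-01-01 03:10:51 → 2086-07-01 03:10:51.
`%d` extracts the 2-digit day of month: 01.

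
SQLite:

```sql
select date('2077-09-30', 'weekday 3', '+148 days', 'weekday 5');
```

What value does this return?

`weekday 3` advances to the next Wednesday; 2077-09-30 is a Thursday, so it moves forward to 2077-10-06.
Applying '+148 days' to 2077-10-06: counting 148 days forward gives 2078-03-03.
`weekday 5` advances to the next Friday; 2078-03-03 is a Thursday, so it moves forward to 2078-03-04.

2078-03-04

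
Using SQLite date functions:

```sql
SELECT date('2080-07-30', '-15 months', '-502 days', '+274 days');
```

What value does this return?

2078-09-14

Adding -15 months to 2080-07-30 gives 2079-04-30.
Applying '-502 days' to 2079-04-30: counting 502 days back gives 2077-12-14.
Applying '+274 days' to 2077-12-14: counting 274 days forward gives 2078-09-14.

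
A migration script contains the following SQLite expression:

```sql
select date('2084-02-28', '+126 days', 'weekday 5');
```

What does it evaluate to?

2084-07-07

Applying '+126 days' to 2084-02-28: counting 126 days forward gives 2084-07-03.
`weekday 5` advances to the next Friday; 2084-07-03 is a Monday, so it moves forward to 2084-07-07.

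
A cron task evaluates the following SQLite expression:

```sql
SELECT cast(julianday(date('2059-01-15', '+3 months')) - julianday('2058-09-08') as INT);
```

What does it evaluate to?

Adding +3 months to 2059-01-15 gives 2059-04-15.
22 days remain in September 2058 after the 8th (30 − 8).
Full months from October 2058 through March 2059 contribute their day counts.
Then 15 days into April 2059.
Total: 22 + 31 + 30 + 31 + 31 + 28 + 31 + 15 = 219.

219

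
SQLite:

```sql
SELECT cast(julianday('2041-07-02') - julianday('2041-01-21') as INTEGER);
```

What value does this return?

162

10 days remain in January 2041 after the 21st (31 − 21).
February 2041: 28 days.
March 2041: 31 days.
April 2041: 30 days.
May 2041: 31 days.
June 2041: 30 days.
Then 2 days into July 2041.
Total: 10 + 28 + 31 + 30 + 31 + 30 + 2 = 162.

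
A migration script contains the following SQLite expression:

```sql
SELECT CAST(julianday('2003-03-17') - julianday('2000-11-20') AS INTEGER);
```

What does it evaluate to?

847

10 days remain in November 2000 after the 20th (30 − 20).
Full months from December 2000 through February 2003 contribute their day counts.
Then 17 days into March 2003.
Total: 10 + 31 + 31 + 28 + 31 + 30 + 31 + 30 + 31 + 31 + 30 + 31 + 30 + 31 + 31 + 28 + 31 + 30 + 31 + 30 + 31 + 31 + 30 + 31 + 30 + 31 + 31 + 28 + 17 = 847.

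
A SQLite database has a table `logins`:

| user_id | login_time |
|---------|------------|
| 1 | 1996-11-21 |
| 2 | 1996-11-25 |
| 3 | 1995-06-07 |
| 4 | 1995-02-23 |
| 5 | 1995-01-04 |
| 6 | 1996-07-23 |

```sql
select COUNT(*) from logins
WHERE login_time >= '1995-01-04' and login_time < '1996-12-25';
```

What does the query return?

Rows in [1995-01-04, 1996-12-25): 1996-11-21, 1996-11-25, 1995-06-07, 1995-02-23, 1995-01-04, 1996-07-23 → 6 rows.

6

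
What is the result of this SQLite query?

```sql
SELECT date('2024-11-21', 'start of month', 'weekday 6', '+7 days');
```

`start of month` rewinds 2024-11-21 to 2024-11-01.
`weekday 6` advances to the next Saturday; 2024-11-01 is a Friday, so it moves forward to 2024-11-02.
Advancing 7 more days within November lands on 2024-11-09.

2024-11-09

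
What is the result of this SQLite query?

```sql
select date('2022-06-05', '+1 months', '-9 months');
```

Adding +1 month to 2022-06-05 gives 2022-07-05.
Adding -9 months to 2022-07-05 gives 2021-10-05.

2021-10-05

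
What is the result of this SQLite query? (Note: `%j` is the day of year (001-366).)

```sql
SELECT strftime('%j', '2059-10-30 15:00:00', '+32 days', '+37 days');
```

007

First apply '+32 days', '+37 days': 2059-10-30 15:00:00 → 2060-01-07 15:00:00.
Day-of-year for 2060-01-07: days since 2060-01-01 inclusive = 7, zero-padded to 007.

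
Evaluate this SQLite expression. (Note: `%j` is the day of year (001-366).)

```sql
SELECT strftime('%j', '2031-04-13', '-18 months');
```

286

First apply '-18 months': 2031-04-13 → 2029-10-13.
Day-of-year for 2029-10-13: days since 2029-01-01 inclusive = 286, zero-padded to 286.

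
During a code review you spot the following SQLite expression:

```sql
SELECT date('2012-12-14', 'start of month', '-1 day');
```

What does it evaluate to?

2012-11-30

`start of month` rewinds 2012-12-14 to 2012-12-01.
Going back 1 day from 2012-12-01 reaches 2012-11-30 (last day of November, 30 days).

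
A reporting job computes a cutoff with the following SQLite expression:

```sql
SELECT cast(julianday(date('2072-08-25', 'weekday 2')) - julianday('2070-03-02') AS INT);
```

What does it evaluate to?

912

`weekday 2` advances to the next Tuesday; 2072-08-25 is a Thursday, so it moves forward to 2072-08-30.
29 days remain in March 2070 after the 2nd (31 − 2).
Full months from April 2070 through July 2072 contribute their day counts.
Then 30 days into August 2072.
Total: 29 + 30 + 31 + 30 + 31 + 31 + 30 + 31 + 30 + 31 + 31 + 28 + 31 + 30 + 31 + 30 + 31 + 31 + 30 + 31 + 30 + 31 + 31 + 29 + 31 + 30 + 31 + 30 + 31 + 30 = 912.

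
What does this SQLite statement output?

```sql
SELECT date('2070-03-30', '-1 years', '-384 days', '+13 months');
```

2069-04-11

Adding -1 year to 2070-03-30 gives 2069-03-30.
Applying '-384 days' to 2069-03-30: counting 384 days back gives 2068-03-11.
Adding +13 months to 2068-03-11 gives 2069-04-11.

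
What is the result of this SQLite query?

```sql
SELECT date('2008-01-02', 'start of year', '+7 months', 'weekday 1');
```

`start of year` rewinds 2008-01-02 to 2008-01-01.
Adding +7 months to 2008-01-01 gives 2008-08-01.
`weekday 1` advances to the next Monday; 2008-08-01 is a Friday, so it moves forward to 2008-08-04.

2008-08-04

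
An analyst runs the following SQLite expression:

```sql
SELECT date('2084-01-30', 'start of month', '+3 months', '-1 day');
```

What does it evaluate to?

`start of month` rewinds 2084-01-30 to 2084-01-01.
Adding +3 months to 2084-01-01 gives 2084-04-01.
Going back 1 day from 2084-04-01 reaches 2084-03-31 (last day of March, 31 days).

2084-03-31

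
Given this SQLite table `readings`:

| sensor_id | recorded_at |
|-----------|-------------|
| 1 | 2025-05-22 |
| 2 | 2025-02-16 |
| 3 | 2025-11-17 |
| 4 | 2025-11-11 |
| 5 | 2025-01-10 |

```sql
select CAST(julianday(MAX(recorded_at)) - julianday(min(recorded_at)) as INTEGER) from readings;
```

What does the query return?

MIN = 2025-01-10, MAX = 2025-11-17.
21 days remain in January 2025 after the 10th (31 − 10).
Full months from February 2025 through October 2025 contribute their day counts.
Then 17 days into November 2025.
Total: 21 + 28 + 31 + 30 + 31 + 30 + 31 + 31 + 30 + 31 + 17 = 311.

311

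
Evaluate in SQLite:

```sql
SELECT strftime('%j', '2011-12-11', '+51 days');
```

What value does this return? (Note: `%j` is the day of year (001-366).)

First apply '+51 days': 2011-12-11 → 2012-01-31.
Day-of-year for 2012-01-31: days since 2012-01-01 inclusive = 31, zero-padded to 031.

031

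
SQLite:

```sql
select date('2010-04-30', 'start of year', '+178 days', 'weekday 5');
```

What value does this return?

`start of year` rewinds 2010-04-30 to 2010-01-01.
Applying '+178 days' to 2010-01-01: counting 178 days forward gives 2010-06-28.
`weekday 5` advances to the next Friday; 2010-06-28 is a Monday, so it moves forward to 2010-07-02.

2010-07-02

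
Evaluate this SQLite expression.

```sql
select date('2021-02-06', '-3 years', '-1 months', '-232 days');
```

2017-05-19

Adding -3 years to 2021-02-06 gives 2018-02-06.
Adding -1 month to 2018-02-06 gives 2018-01-06.
Applying '-232 days' to 2018-01-06: counting 232 days back gives 2017-05-19.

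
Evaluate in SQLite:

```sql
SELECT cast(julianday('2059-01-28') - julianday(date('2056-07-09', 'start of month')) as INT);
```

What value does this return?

941

`start of month` rewinds 2056-07-09 to 2056-07-01.
30 days remain in July 2056 after the 1st (31 − 1).
Full months from August 2056 through December 2058 contribute their day counts.
Then 28 days into January 2059.
Total: 30 + 31 + 30 + 31 + 30 + 31 + 31 + 28 + 31 + 30 + 31 + 30 + 31 + 31 + 30 + 31 + 30 + 31 + 31 + 28 + 31 + 30 + 31 + 30 + 31 + 31 + 30 + 31 + 30 + 31 + 28 = 941.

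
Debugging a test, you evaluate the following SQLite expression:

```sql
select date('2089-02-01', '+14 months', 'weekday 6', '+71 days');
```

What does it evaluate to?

Adding +14 months to 2089-02-01 gives 2090-04-01.
`weekday 6` advances to the next Saturday; 2090-04-01 is already a Saturday, so it stays at 2090-04-01.
Applying '+71 days' to 2090-04-01: counting 71 days forward gives 2090-06-11.

2090-06-11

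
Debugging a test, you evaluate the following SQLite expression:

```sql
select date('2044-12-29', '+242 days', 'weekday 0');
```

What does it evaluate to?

Applying '+242 days' to 2044-12-29: counting 242 days forward gives 2045-08-28.
`weekday 0` advances to the next Sunday; 2045-08-28 is a Monday, so it moves forward to 2045-09-03.

2045-09-03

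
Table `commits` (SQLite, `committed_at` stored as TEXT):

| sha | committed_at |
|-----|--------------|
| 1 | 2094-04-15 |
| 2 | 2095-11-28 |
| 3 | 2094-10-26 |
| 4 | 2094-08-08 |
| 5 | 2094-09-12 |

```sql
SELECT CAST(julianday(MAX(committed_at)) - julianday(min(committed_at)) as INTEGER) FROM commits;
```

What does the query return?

592

MIN = 2094-04-15, MAX = 2095-11-28.
15 days remain in April 2094 after the 15th (30 − 15).
Full months from May 2094 through October 2095 contribute their day counts.
Then 28 days into November 2095.
Total: 15 + 31 + 30 + 31 + 31 + 30 + 31 + 30 + 31 + 31 + 28 + 31 + 30 + 31 + 30 + 31 + 31 + 30 + 31 + 28 = 592.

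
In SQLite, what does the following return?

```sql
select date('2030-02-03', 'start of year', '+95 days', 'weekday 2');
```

2030-04-09

`start of year` rewinds 2030-02-03 to 2030-01-01.
Applying '+95 days' to 2030-01-01: counting 95 days forward gives 2030-04-06.
`weekday 2` advances to the next Tuesday; 2030-04-06 is a Saturday, so it moves forward to 2030-04-09.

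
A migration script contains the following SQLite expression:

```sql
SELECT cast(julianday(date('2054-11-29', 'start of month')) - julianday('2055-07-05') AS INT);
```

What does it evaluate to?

`start of month` rewinds 2054-11-29 to 2054-11-01.
29 days remain in November 2054 after the 1st (30 − 1).
Full months from December 2054 through June 2055 contribute their day counts.
Then 5 days into July 2055.
Total: 29 + 31 + 31 + 28 + 31 + 30 + 31 + 30 + 5 = 246.
The subtraction is earlier − later, so the result is −246 → -246.

-246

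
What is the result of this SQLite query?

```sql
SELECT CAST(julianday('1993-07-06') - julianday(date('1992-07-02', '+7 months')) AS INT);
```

Adding +7 months to 1992-07-02 gives 1993-02-02.
26 days remain in February 1993 after the 2nd (28 − 2).
March 1993: 31 days.
April 1993: 30 days.
May 1993: 31 days.
June 1993: 30 days.
Then 6 days into July 1993.
Total: 26 + 31 + 30 + 31 + 30 + 6 = 154.

154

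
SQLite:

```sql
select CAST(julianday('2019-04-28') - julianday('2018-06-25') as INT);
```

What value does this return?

5 days remain in June 2018 after the 25th (30 − 25).
Full months from July 2018 through March 2019 contribute their day counts.
Then 28 days into April 2019.
Total: 5 + 31 + 31 + 30 + 31 + 30 + 31 + 31 + 28 + 31 + 28 = 307.

307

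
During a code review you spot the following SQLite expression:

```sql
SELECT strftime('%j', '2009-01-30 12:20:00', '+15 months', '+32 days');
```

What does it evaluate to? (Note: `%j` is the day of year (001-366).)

152

First apply '+15 months', '+32 days': 2009-01-30 12:20:00 → 2010-06-01 12:20:00.
Day-of-year for 2010-06-01: days since 2010-01-01 inclusive = 152, zero-padded to 152.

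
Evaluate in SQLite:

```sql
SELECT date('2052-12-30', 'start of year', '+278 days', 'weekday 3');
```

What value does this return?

2052-10-09

`start of year` rewinds 2052-12-30 to 2052-01-01.
Applying '+278 days' to 2052-01-01: counting 278 days forward gives 2052-10-05.
`weekday 3` advances to the next Wednesday; 2052-10-05 is a Saturday, so it moves forward to 2052-10-09.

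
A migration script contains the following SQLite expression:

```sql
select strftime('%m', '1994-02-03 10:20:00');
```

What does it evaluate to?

02

`%m` extracts the 2-digit month (01-12): 02.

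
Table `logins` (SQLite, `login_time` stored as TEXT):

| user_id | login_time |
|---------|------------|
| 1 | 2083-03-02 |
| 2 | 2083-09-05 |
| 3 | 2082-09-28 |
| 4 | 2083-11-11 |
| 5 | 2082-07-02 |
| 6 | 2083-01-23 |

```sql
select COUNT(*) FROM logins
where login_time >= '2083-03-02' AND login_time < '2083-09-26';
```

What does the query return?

2

Rows in [2083-03-02, 2083-09-26): 2083-03-02, 2083-09-05 → 2 rows.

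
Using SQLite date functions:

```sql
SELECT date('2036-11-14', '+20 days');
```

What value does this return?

2036-12-04

November 2036 has 30 days; 16 remain after the 14th, so 17 days reach 2036-12-01.
Advancing 3 more days within December lands on 2036-12-04.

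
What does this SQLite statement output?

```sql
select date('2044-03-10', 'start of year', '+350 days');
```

2044-12-16

`start of year` rewinds 2044-03-10 to 2044-01-01.
Applying '+350 days' to 2044-01-01: counting 350 days forward gives 2044-12-16.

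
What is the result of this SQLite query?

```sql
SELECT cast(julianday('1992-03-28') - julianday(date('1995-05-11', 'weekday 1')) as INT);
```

`weekday 1` advances to the next Monday; 1995-05-11 is a Thursday, so it moves forward to 1995-05-15.
3 days remain in March 1992 after the 28th (31 − 28).
Full months from April 1992 through April 1995 contribute their day counts.
Then 15 days into May 1995.
Total: 3 + 30 + 31 + 30 + 31 + 31 + 30 + 31 + 30 + 31 + 31 + 28 + 31 + 30 + 31 + 30 + 31 + 31 + 30 + 31 + 30 + 31 + 31 + 28 + 31 + 30 + 31 + 30 + 31 + 31 + 30 + 31 + 30 + 31 + 31 + 28 + 31 + 30 + 15 = 1143.
The subtraction is earlier − later, so the result is −1143 → -1143.

-1143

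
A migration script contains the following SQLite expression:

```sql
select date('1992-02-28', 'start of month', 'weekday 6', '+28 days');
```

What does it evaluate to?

`start of month` rewinds 1992-02-28 to 1992-02-01.
`weekday 6` advances to the next Saturday; 1992-02-01 is already a Saturday, so it stays at 1992-02-01.
Advancing 28 more days within February lands on 1992-02-29.

1992-02-29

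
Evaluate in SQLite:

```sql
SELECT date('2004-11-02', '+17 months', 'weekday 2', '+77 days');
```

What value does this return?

2006-06-20

Adding +17 months to 2004-11-02 gives 2006-04-02.
`weekday 2` advances to the next Tuesday; 2006-04-02 is a Sunday, so it moves forward to 2006-04-04.
Applying '+77 days' to 2006-04-04: counting 77 days forward gives 2006-06-20.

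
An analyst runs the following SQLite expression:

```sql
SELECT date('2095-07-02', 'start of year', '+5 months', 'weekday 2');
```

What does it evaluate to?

`start of year` rewinds 2095-07-02 to 2095-01-01.
Adding +5 months to 2095-01-01 gives 2095-06-01.
`weekday 2` advances to the next Tuesday; 2095-06-01 is a Wednesday, so it moves forward to 2095-06-07.

2095-06-07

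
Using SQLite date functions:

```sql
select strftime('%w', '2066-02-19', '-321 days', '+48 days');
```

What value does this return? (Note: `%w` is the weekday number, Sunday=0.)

5

First apply '-321 days', '+48 days': 2066-02-19 → 2065-05-22.
2065-05-22 is a Friday; with Sunday=0 that is 5.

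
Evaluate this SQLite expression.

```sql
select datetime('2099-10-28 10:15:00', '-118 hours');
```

2099-10-23 12:15:00

-118 hours from 2099-10-28 10:15:00 is 2099-10-23 12:15:00 (crosses midnight).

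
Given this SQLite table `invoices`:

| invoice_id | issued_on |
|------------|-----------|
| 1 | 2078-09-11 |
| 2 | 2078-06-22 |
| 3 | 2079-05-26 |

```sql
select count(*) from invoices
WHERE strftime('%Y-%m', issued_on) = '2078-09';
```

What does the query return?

1

Rows with year-month 2078-09: 2078-09-11 → 1.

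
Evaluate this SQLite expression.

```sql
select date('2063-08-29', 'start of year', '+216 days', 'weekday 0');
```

2063-08-05

`start of year` rewinds 2063-08-29 to 2063-01-01.
Applying '+216 days' to 2063-01-01: counting 216 days forward gives 2063-08-05.
`weekday 0` advances to the next Sunday; 2063-08-05 is already a Sunday, so it stays at 2063-08-05.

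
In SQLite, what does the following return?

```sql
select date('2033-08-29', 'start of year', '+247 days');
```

`start of year` rewinds 2033-08-29 to 2033-01-01.
Applying '+247 days' to 2033-01-01: counting 247 days forward gives 2033-09-05.

2033-09-05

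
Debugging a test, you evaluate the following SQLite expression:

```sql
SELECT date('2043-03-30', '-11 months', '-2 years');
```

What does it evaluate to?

2040-04-30

Adding -11 months to 2043-03-30 gives 2042-04-30.
Adding -2 years to 2042-04-30 gives 2040-04-30.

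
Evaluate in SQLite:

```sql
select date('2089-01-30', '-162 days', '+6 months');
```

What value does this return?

2089-02-21

Applying '-162 days' to 2089-01-30: counting 162 days back gives 2088-08-21.
Adding +6 months to 2088-08-21 gives 2089-02-21.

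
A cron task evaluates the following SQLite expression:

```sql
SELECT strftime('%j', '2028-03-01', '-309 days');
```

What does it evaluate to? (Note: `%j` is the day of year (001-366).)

First apply '-309 days': 2028-03-01 → 2027-04-27.
Day-of-year for 2027-04-27: days since 2027-01-01 inclusive = 117, zero-padded to 117.

117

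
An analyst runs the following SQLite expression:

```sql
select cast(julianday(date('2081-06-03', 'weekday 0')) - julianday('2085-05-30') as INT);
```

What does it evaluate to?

`weekday 0` advances to the next Sunday; 2081-06-03 is a Tuesday, so it moves forward to 2081-06-08.
22 days remain in June 2081 after the 8th (30 − 8).
Full months from July 2081 through April 2085 contribute their day counts.
Then 30 days into May 2085.
Total: 22 + 31 + 31 + 30 + 31 + 30 + 31 + 31 + 28 + 31 + 30 + 31 + 30 + 31 + 31 + 30 + 31 + 30 + 31 + 31 + 28 + 31 + 30 + 31 + 30 + 31 + 31 + 30 + 31 + 30 + 31 + 31 + 29 + 31 + 30 + 31 + 30 + 31 + 31 + 30 + 31 + 30 + 31 + 31 + 28 + 31 + 30 + 30 = 1452.
The subtraction is earlier − later, so the result is −1452 → -1452.

-1452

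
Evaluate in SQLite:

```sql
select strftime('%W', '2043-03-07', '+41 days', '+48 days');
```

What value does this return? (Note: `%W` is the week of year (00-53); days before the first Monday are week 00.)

First apply '+41 days', '+48 days': 2043-03-07 → 2043-06-04.
2043-06-04 is a Thursday. SQLite's %W counts Mondays since the year started; the result is 22.

22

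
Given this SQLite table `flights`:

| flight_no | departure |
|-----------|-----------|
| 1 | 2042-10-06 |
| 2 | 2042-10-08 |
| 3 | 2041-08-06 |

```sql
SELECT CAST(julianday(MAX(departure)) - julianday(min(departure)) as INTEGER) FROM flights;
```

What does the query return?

MIN = 2041-08-06, MAX = 2042-10-08.
25 days remain in August 2041 after the 6th (31 − 6).
Full months from September 2041 through September 2042 contribute their day counts.
Then 8 days into October 2042.
Total: 25 + 30 + 31 + 30 + 31 + 31 + 28 + 31 + 30 + 31 + 30 + 31 + 31 + 30 + 8 = 428.

428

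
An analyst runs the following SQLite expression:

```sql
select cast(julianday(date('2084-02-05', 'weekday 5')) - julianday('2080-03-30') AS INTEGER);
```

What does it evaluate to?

`weekday 5` advances to the next Friday; 2084-02-05 is a Saturday, so it moves forward to 2084-02-11.
1 day remains in March 2080 after the 30th (31 − 30).
Full months from April 2080 through January 2084 contribute their day counts.
Then 11 days into February 2084.
Total: 1 + 30 + 31 + 30 + 31 + 31 + 30 + 31 + 30 + 31 + 31 + 28 + 31 + 30 + 31 + 30 + 31 + 31 + 30 + 31 + 30 + 31 + 31 + 28 + 31 + 30 + 31 + 30 + 31 + 31 + 30 + 31 + 30 + 31 + 31 + 28 + 31 + 30 + 31 + 30 + 31 + 31 + 30 + 31 + 30 + 31 + 31 + 11 = 1413.

1413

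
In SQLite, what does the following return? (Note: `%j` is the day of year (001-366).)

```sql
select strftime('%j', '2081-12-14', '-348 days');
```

366

First apply '-348 days': 2081-12-14 → 2080-12-31.
Day-of-year for 2080-12-31: days since 2080-01-01 inclusive = 366, zero-padded to 366.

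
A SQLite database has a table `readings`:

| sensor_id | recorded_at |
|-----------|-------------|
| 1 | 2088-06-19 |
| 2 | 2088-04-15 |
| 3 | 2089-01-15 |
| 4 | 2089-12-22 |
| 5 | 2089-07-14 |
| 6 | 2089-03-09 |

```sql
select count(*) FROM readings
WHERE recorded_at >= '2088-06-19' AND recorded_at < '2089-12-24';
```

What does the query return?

5

Rows in [2088-06-19, 2089-12-24): 2088-06-19, 2089-01-15, 2089-12-22, 2089-07-14, 2089-03-09 → 5 rows.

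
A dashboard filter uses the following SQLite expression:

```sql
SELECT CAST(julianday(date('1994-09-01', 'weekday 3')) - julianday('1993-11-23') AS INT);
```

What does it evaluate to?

288

`weekday 3` advances to the next Wednesday; 1994-09-01 is a Thursday, so it moves forward to 1994-09-07.
7 days remain in November 1993 after the 23rd (30 − 23).
Full months from December 1993 through August 1994 contribute their day counts.
Then 7 days into September 1994.
Total: 7 + 31 + 31 + 28 + 31 + 30 + 31 + 30 + 31 + 31 + 7 = 288.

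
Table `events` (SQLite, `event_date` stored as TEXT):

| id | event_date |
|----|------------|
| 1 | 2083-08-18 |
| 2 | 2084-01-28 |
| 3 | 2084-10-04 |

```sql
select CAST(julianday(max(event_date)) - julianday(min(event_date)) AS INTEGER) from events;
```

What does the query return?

413

MIN = 2083-08-18, MAX = 2084-10-04.
13 days remain in August 2083 after the 18th (31 − 18).
Full months from September 2083 through September 2084 contribute their day counts.
Then 4 days into October 2084.
Total: 13 + 30 + 31 + 30 + 31 + 31 + 29 + 31 + 30 + 31 + 30 + 31 + 31 + 30 + 4 = 413.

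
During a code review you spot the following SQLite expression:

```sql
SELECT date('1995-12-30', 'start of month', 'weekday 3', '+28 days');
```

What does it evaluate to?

`start of month` rewinds 1995-12-30 to 1995-12-01.
`weekday 3` advances to the next Wednesday; 1995-12-01 is a Friday, so it moves forward to 1995-12-06.
December 1995 has 31 days; 25 remain after the 6th, so 26 days reach 1996-01-01.
Advancing 2 more days within January lands on 1996-01-03.

1996-01-03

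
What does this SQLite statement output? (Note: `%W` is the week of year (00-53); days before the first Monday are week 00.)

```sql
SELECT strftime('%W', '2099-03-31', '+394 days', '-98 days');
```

03

First apply '+394 days', '-98 days': 2099-03-31 → 2100-01-21.
2100-01-21 is a Thursday. SQLite's %W counts Mondays since the year started; the result is 03.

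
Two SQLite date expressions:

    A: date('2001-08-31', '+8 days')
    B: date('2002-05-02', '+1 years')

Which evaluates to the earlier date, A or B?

A = 2001-09-08.
B = 2003-05-02.
A is earlier.

A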